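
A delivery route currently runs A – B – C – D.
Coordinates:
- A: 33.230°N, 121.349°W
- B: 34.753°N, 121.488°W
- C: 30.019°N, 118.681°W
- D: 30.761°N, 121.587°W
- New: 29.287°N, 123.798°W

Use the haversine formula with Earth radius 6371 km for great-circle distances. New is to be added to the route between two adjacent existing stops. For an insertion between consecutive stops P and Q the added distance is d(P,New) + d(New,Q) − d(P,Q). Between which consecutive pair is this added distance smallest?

between C and D

Added distance for inserting New between each consecutive pair:
A–B: 972.1 km
B–C: 558.0 km
C–D: 479.0 km
Smallest added distance is 479.0 km, inserting between C and D.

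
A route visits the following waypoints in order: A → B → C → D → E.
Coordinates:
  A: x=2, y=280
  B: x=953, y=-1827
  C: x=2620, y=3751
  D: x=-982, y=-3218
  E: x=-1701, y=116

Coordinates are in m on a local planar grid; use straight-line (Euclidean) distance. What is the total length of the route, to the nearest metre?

Leg distances:
A→B: 2311.7 m  (cumulative 2311.7 m)
B→C: 5821.8 m  (cumulative 8133.4 m)
C→D: 7844.8 m  (cumulative 15978.3 m)
D→E: 3410.6 m  (cumulative 19388.9 m)
Total route length ≈ 19389 m.

19389 m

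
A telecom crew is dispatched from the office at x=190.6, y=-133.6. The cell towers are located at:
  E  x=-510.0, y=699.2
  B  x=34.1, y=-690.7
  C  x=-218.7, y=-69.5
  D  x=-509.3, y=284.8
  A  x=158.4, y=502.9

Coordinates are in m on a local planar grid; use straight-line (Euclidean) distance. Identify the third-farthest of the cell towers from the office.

Distances from the office (x=190.6, y=-133.6):
E: 1088.3 m
D: 815.4 m
A: 637.3 m
B: 578.7 m
C: 414.3 m
The third-farthest is A at 637.3 m.

A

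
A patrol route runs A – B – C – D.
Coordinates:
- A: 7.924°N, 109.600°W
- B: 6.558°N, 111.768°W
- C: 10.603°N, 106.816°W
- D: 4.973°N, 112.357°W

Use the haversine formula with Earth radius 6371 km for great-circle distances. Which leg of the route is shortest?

A–B

Leg distances:
A→B: 283.3 km
B→C: 706.1 km
C→D: 874.2 km
The shortest leg is A–B at 283.3 km.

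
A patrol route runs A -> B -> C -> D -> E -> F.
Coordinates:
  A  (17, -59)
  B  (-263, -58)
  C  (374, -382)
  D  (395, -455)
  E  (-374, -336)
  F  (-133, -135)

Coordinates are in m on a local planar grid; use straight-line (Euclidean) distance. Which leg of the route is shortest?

C–D

Leg distances:
A→B: 280.0 m
B→C: 714.7 m
C→D: 76.0 m
D→E: 778.2 m
E→F: 313.8 m
The shortest leg is C–D at 76.0 m.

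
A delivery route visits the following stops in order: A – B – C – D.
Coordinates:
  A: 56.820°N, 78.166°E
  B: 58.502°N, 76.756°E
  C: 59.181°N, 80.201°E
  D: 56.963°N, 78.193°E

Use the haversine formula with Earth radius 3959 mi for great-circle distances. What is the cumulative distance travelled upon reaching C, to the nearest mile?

259 mi

Leg distances:
A→B: 127.4 mi  (cumulative 127.4 mi)
B→C: 131.8 mi  (cumulative 259.1 mi)
Cumulative distance at C ≈ 259 mi.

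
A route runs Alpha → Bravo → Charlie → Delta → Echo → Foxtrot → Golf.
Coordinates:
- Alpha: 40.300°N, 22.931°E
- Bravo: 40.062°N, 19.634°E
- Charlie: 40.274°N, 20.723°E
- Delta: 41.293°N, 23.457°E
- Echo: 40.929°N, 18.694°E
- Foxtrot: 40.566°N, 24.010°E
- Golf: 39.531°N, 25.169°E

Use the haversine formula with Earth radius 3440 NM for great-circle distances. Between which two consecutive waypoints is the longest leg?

Echo–Foxtrot

Leg distances:
Alpha→Bravo: 151.9 NM
Bravo→Charlie: 51.6 NM
Charlie→Delta: 138.5 NM
Delta→Echo: 216.5 NM
Echo→Foxtrot: 242.7 NM
Foxtrot→Golf: 81.8 NM
The longest leg is Echo–Foxtrot at 242.7 NM.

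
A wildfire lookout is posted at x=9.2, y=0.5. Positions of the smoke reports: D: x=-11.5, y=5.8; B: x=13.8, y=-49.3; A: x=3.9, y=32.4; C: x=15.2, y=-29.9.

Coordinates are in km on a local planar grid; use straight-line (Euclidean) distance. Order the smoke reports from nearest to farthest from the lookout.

D, C, A, B

Distances from the lookout:
D x=-11.5, y=5.8: 21.4 km
C x=15.2, y=-29.9: 31.0 km
A x=3.9, y=32.4: 32.3 km
B x=13.8, y=-49.3: 50.0 km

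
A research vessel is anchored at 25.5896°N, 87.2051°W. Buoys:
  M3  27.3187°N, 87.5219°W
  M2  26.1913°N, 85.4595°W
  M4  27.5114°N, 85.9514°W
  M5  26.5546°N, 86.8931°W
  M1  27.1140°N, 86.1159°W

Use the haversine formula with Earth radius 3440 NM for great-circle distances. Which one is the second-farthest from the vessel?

M1

Distance to each, sorted:
M4: 133.6 NM
M1: 108.7 NM
M3: 105.2 NM
M2: 101.0 NM
M5: 60.3 NM
The second-farthest is M1 at 108.7 NM.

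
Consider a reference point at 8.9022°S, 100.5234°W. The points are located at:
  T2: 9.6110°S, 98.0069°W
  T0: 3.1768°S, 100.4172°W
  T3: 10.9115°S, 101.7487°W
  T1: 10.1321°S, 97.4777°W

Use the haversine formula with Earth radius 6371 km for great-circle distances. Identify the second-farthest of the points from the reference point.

Distances from the reference point (8.9022°S, 100.5234°W):
T0: 636.7 km
T1: 360.9 km
T2: 287.2 km
T3: 260.6 km
The second-farthest is T1 at 360.9 km.

T1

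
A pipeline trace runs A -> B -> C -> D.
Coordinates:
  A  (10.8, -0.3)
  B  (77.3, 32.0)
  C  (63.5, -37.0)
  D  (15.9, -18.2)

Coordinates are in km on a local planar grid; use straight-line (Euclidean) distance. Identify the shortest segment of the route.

Leg distances:
A→B: 73.9 km
B→C: 70.4 km
C→D: 51.2 km
The shortest leg is C–D at 51.2 km.

C–D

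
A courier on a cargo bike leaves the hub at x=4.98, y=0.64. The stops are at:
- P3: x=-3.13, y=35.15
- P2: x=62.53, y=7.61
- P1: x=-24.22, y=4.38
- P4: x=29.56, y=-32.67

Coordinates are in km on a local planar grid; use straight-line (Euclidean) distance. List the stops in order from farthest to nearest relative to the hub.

P2, P4, P3, P1

Distance from the hub at x=4.98, y=0.64 to each:
P2 x=62.53, y=7.61: 58.0 km
P4 x=29.56, y=-32.67: 41.4 km
P3 x=-3.13, y=35.15: 35.5 km
P1 x=-24.22, y=4.38: 29.4 km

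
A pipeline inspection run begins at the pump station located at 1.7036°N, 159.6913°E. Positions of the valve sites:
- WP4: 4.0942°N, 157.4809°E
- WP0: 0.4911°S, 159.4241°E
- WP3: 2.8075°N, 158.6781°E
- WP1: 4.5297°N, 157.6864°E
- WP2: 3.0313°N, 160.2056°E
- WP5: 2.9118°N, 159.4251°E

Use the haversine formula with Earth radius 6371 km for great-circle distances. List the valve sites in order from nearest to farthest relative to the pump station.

Distance from the pump station at 1.7036°N, 159.6913°E to each:
WP5 2.9118°N, 159.4251°E: 137.6 km
WP2 3.0313°N, 160.2056°E: 158.3 km
WP3 2.8075°N, 158.6781°E: 166.6 km
WP0 0.4911°S, 159.4241°E: 245.8 km
WP4 4.0942°N, 157.4809°E: 361.8 km
WP1 4.5297°N, 157.6864°E: 385.1 km

WP5, WP2, WP3, WP0, WP4, WP1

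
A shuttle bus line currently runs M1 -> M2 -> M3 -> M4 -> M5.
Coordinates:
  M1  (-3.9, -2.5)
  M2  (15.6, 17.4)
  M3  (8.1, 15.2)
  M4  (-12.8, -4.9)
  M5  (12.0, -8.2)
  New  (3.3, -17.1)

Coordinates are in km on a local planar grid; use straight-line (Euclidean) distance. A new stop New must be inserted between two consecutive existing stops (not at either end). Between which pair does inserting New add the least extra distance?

Added distance for inserting New between each consecutive pair:
M1–M2: 25.0 km
M2–M3: 61.5 km
M3–M4: 23.9 km
M4–M5: 7.6 km
Smallest added distance is 7.6 km, inserting between M4 and M5.

between M4 and M5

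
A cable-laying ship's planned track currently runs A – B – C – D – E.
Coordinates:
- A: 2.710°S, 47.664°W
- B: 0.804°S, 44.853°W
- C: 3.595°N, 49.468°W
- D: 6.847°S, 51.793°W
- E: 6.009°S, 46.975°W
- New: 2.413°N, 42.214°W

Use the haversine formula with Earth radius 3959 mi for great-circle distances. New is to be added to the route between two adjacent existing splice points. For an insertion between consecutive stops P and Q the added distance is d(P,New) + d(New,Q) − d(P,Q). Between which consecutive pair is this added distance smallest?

Added distance for inserting New between each consecutive pair:
A–B: 569.6 mi
B–C: 354.2 mi
C–D: 687.7 mi
D–E: 1252.1 mi
Smallest added distance is 354.2 mi, inserting between B and C.

between B and C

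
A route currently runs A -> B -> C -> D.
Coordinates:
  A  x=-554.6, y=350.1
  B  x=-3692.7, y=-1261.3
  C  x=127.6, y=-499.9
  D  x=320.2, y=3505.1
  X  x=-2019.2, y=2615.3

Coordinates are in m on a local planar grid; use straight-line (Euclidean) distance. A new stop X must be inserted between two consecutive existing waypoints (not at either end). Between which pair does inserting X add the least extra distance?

Added distance for inserting X between each consecutive pair:
A–B: 3392.2 m
B–C: 4110.2 m
C–D: 2276.6 m
Smallest added distance is 2276.6 m, inserting between C and D.

between C and D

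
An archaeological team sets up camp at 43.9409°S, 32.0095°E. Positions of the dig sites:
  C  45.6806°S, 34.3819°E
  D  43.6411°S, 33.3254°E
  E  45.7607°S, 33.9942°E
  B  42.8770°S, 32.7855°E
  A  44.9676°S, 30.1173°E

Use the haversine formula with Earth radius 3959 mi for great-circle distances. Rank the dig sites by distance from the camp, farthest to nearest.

Distances from the camp:
C 45.6806°S, 34.3819°E: 167.2 mi
E 45.7607°S, 33.9942°E: 158.9 mi
A 44.9676°S, 30.1173°E: 117.2 mi
B 42.8770°S, 32.7855°E: 83.2 mi
D 43.6411°S, 33.3254°E: 68.8 mi

C, E, A, B, D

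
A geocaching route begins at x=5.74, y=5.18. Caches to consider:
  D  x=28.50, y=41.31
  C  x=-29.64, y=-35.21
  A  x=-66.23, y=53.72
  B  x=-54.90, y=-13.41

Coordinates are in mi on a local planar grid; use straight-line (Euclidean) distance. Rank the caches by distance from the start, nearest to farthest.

Distances from the start:
D x=28.50, y=41.31: 42.7 mi
C x=-29.64, y=-35.21: 53.7 mi
B x=-54.90, y=-13.41: 63.4 mi
A x=-66.23, y=53.72: 86.8 mi

D, C, B, A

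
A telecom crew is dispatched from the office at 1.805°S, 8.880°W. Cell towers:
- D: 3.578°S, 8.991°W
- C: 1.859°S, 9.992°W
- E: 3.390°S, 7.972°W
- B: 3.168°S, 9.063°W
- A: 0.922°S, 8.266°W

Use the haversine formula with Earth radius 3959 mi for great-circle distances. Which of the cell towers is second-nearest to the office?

Distance to each, sorted:
A: 74.3 mi
C: 76.9 mi
B: 95.0 mi
D: 122.7 mi
E: 126.2 mi
The second-nearest is C at 76.9 mi.

C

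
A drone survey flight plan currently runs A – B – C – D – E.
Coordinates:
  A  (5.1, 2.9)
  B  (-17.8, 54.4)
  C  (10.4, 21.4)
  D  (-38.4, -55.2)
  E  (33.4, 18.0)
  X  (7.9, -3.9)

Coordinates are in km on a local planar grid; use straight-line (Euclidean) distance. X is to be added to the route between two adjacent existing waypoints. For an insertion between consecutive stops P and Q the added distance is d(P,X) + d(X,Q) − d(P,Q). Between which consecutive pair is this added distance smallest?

between D and E

Added distance for inserting X between each consecutive pair:
A–B: 14.7 km
B–C: 45.7 km
C–D: 3.7 km
D–E: 0.2 km
Smallest added distance is 0.2 km, inserting between D and E.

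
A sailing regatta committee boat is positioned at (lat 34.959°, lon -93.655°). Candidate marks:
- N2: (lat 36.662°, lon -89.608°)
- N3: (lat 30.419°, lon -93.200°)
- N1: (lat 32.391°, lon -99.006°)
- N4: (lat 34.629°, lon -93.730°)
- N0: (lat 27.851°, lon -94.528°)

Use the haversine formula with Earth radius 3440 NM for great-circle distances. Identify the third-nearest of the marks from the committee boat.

Distance to each, sorted:
N4: 20.2 NM
N2: 222.0 NM
N3: 273.5 NM
N1: 308.6 NM
N0: 429.1 NM
The third-nearest is N3 at 273.5 NM.

N3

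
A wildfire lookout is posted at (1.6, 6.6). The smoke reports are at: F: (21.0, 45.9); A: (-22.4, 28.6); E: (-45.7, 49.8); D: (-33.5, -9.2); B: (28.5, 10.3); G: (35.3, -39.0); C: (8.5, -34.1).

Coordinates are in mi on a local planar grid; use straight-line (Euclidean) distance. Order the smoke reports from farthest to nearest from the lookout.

E, G, F, C, D, A, B

Distances from the lookout:
E (-45.7, 49.8): 64.1 mi
G (35.3, -39.0): 56.7 mi
F (21.0, 45.9): 43.8 mi
C (8.5, -34.1): 41.3 mi
D (-33.5, -9.2): 38.5 mi
A (-22.4, 28.6): 32.6 mi
B (28.5, 10.3): 27.2 mi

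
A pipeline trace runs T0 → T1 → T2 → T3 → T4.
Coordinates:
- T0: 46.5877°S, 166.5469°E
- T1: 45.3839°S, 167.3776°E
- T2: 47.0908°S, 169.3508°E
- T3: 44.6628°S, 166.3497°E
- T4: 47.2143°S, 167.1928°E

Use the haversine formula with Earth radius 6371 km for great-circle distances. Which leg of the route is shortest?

Leg distances:
T0→T1: 148.4 km
T1→T2: 243.0 km
T2→T3: 356.1 km
T3→T4: 291.1 km
The shortest leg is T0–T1 at 148.4 km.

T0–T1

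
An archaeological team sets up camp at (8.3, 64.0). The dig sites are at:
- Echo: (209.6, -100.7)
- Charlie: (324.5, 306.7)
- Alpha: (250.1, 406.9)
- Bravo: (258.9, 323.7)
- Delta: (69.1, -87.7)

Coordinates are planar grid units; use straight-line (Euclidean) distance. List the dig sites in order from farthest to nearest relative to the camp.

Computing each straight-line distance from (8.3, 64.0):
Alpha (250.1, 406.9): 419.6
Charlie (324.5, 306.7): 398.6
Bravo (258.9, 323.7): 360.9
Echo (209.6, -100.7): 260.1
Delta (69.1, -87.7): 163.4

Alpha, Charlie, Bravo, Echo, Delta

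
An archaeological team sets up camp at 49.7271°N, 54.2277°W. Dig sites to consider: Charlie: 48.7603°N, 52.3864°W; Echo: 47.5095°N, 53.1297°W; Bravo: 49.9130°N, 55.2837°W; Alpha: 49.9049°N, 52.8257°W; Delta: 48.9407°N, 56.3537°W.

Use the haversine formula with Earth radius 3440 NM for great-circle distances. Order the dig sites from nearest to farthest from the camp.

Distance from the camp at 49.7271°N, 54.2277°W to each:
Bravo 49.9130°N, 55.2837°W: 42.4 NM
Alpha 49.9049°N, 52.8257°W: 55.4 NM
Charlie 48.7603°N, 52.3864°W: 92.6 NM
Delta 48.9407°N, 56.3537°W: 95.6 NM
Echo 47.5095°N, 53.1297°W: 140.1 NM

Bravo, Alpha, Charlie, Delta, Echo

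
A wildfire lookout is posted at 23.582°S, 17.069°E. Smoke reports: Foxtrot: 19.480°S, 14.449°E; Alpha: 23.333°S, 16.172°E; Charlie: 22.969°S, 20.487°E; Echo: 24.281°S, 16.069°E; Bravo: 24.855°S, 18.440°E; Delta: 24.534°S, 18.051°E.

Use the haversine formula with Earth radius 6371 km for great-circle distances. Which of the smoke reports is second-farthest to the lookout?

Distances from the lookout (23.582°S, 17.069°E):
Foxtrot: 530.5 km
Charlie: 355.7 km
Bravo: 198.4 km
Delta: 145.4 km
Echo: 127.9 km
Alpha: 95.6 km
The second-farthest is Charlie at 355.7 km.

Charlie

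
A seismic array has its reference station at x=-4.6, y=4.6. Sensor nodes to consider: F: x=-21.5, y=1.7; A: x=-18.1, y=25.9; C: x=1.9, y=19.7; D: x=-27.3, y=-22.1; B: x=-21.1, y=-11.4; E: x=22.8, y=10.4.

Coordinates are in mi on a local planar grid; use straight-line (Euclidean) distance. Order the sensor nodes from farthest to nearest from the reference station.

Distances from the reference station:
D x=-27.3, y=-22.1: 35.0 mi
E x=22.8, y=10.4: 28.0 mi
A x=-18.1, y=25.9: 25.2 mi
B x=-21.1, y=-11.4: 23.0 mi
F x=-21.5, y=1.7: 17.1 mi
C x=1.9, y=19.7: 16.4 mi

D, E, A, B, F, C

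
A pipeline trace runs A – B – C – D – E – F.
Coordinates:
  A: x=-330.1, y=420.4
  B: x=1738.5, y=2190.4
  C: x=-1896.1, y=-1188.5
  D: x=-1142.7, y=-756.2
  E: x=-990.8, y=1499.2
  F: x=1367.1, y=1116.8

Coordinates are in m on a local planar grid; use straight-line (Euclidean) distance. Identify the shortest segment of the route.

Leg distances:
A→B: 2722.5 m
B→C: 4962.6 m
C→D: 868.6 m
D→E: 2260.5 m
E→F: 2388.7 m
The shortest leg is C–D at 868.6 m.

C–D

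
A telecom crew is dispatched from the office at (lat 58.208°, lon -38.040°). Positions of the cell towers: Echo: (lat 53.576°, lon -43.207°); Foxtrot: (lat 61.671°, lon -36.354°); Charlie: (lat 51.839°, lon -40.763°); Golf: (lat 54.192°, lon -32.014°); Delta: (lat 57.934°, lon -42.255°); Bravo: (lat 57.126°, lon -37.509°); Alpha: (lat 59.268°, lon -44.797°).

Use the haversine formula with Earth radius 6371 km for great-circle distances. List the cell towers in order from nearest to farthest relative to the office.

Bravo, Delta, Foxtrot, Alpha, Golf, Echo, Charlie

Computing each great-circle distance from (lat 58.208°, lon -38.040°):
Bravo (lat 57.126°, lon -37.509°): 124.4 km
Delta (lat 57.934°, lon -42.255°): 249.7 km
Foxtrot (lat 61.671°, lon -36.354°): 396.3 km
Alpha (lat 59.268°, lon -44.797°): 407.1 km
Golf (lat 54.192°, lon -32.014°): 581.2 km
Echo (lat 53.576°, lon -43.207°): 607.1 km
Charlie (lat 51.839°, lon -40.763°): 729.0 km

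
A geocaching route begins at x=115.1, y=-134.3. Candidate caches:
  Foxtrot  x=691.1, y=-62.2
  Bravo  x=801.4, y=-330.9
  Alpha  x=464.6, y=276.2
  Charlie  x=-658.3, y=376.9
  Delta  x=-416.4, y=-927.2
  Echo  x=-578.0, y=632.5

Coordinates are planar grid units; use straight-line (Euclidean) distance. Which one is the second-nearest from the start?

Foxtrot

Distance to each, sorted:
Alpha: 539.1
Foxtrot: 580.5
Bravo: 713.9
Charlie: 927.1
Delta: 954.6
Echo: 1033.6
The second-nearest is Foxtrot at 580.5.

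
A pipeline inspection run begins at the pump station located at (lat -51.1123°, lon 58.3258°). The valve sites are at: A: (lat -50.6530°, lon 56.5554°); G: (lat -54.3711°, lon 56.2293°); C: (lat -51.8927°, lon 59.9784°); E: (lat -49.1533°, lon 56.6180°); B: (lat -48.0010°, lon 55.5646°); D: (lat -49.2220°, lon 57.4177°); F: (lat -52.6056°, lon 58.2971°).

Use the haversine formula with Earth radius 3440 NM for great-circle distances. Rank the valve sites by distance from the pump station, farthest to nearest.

B, G, E, D, F, C, A

Distance from the pump station at (lat -51.1123°, lon 58.3258°) to each:
B (lat -48.0010°, lon 55.5646°): 215.5 NM
G (lat -54.3711°, lon 56.2293°): 209.9 NM
E (lat -49.1533°, lon 56.6180°): 134.7 NM
D (lat -49.2220°, lon 57.4177°): 118.7 NM
F (lat -52.6056°, lon 58.2971°): 89.7 NM
C (lat -51.8927°, lon 59.9784°): 77.5 NM
A (lat -50.6530°, lon 56.5554°): 72.5 NM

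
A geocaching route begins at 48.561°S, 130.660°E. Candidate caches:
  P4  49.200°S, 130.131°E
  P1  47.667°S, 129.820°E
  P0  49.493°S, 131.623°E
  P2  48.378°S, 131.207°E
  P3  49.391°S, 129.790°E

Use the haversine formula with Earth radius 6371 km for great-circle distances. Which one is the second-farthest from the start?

Distance to each, sorted:
P0: 125.2 km
P1: 117.3 km
P3: 112.0 km
P4: 80.9 km
P2: 45.2 km
The second-farthest is P1 at 117.3 km.

P1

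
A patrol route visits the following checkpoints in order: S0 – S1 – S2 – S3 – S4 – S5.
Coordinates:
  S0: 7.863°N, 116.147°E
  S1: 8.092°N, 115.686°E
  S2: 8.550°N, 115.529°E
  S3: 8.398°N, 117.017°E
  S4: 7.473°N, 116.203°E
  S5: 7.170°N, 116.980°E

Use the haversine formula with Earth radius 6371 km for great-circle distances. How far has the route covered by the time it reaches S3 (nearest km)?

275 km

Leg distances:
S0→S1: 56.8 km  (cumulative 56.8 km)
S1→S2: 53.8 km  (cumulative 110.6 km)
S2→S3: 164.5 km  (cumulative 275.1 km)
Cumulative distance at S3 ≈ 275 km.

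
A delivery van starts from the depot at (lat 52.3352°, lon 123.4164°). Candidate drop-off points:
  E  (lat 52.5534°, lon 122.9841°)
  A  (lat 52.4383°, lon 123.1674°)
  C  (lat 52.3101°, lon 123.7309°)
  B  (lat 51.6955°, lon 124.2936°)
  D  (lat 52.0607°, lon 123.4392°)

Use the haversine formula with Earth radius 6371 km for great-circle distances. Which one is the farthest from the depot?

Distance to each, sorted:
B: 93.1 km
E: 38.0 km
D: 30.6 km
C: 21.6 km
A: 20.4 km
The farthest is B at 93.1 km.

B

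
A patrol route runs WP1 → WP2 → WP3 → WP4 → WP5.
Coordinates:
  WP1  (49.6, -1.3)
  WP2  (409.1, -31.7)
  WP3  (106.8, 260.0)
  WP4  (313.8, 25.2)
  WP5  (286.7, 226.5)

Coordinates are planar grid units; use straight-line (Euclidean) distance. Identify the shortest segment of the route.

Leg distances:
WP1→WP2: 360.8
WP2→WP3: 420.1
WP3→WP4: 313.0
WP4→WP5: 203.1
The shortest leg is WP4–WP5 at 203.1.

WP4–WP5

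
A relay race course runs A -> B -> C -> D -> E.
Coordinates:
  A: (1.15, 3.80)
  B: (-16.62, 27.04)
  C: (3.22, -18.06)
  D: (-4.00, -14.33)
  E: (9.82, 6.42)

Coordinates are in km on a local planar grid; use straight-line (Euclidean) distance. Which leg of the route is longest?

B–C

Leg distances:
A→B: 29.3 km
B→C: 49.3 km
C→D: 8.1 km
D→E: 24.9 km
The longest leg is B–C at 49.3 km.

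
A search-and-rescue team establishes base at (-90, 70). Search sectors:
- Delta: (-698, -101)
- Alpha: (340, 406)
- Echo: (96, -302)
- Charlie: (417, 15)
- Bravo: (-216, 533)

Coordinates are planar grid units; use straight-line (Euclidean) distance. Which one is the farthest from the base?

Distances from the base ((-90, 70)):
Delta: 631.6
Alpha: 545.7
Charlie: 510.0
Bravo: 479.8
Echo: 415.9
The farthest is Delta at 631.6.

Delta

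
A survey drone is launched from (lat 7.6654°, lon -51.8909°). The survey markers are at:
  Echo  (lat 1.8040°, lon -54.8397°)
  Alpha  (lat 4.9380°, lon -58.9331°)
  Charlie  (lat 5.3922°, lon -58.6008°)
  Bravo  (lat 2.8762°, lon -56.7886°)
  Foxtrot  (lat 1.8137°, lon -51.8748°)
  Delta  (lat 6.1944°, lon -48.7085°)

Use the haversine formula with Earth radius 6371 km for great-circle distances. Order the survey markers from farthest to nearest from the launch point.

Distance from the launch point at (lat 7.6654°, lon -51.8909°) to each:
Alpha (lat 4.9380°, lon -58.9331°): 835.2 km
Charlie (lat 5.3922°, lon -58.6008°): 783.1 km
Bravo (lat 2.8762°, lon -56.7886°): 759.9 km
Echo (lat 1.8040°, lon -54.8397°): 729.0 km
Foxtrot (lat 1.8137°, lon -51.8748°): 650.7 km
Delta (lat 6.1944°, lon -48.7085°): 387.5 km

Alpha, Charlie, Bravo, Echo, Foxtrot, Delta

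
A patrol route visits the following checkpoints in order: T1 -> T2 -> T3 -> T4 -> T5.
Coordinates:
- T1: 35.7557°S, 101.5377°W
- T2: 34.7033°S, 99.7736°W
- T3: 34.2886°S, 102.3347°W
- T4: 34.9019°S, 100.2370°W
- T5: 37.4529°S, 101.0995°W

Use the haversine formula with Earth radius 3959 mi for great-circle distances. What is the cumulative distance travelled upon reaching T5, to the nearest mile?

Leg distances:
T1→T2: 123.3 mi  (cumulative 123.3 mi)
T2→T3: 148.6 mi  (cumulative 271.9 mi)
T3→T4: 126.6 mi  (cumulative 398.5 mi)
T4→T5: 182.7 mi  (cumulative 581.3 mi)
Cumulative distance at T5 ≈ 581 mi.

581 mi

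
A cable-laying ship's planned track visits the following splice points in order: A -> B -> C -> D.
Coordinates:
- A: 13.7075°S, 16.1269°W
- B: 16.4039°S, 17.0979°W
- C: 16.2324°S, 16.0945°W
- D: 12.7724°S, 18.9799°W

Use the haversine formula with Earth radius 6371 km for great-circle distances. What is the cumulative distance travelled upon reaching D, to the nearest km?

921 km

Leg distances:
A→B: 317.4 km  (cumulative 317.4 km)
B→C: 108.8 km  (cumulative 426.2 km)
C→D: 494.4 km  (cumulative 920.6 km)
Cumulative distance at D ≈ 921 km.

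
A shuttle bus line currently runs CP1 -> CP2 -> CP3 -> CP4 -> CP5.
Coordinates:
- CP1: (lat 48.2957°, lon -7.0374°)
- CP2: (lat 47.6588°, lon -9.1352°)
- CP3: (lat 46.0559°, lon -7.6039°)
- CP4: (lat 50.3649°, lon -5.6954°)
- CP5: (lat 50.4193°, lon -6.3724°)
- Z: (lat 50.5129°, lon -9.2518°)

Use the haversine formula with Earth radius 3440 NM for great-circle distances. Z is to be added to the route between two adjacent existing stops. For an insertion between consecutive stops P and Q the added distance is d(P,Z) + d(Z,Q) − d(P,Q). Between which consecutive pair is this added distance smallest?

between CP3 and CP4

Added distance for inserting Z between each consecutive pair:
CP1–CP2: 237.6 NM
CP2–CP3: 332.0 NM
CP3–CP4: 142.1 NM
CP4–CP5: 220.3 NM
Smallest added distance is 142.1 NM, inserting between CP3 and CP4.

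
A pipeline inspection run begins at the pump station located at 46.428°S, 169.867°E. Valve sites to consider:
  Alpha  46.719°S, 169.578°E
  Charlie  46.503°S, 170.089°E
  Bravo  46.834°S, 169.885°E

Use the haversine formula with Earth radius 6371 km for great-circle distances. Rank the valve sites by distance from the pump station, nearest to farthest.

Distances from the pump station:
Charlie 46.503°S, 170.089°E: 18.9 km
Alpha 46.719°S, 169.578°E: 39.2 km
Bravo 46.834°S, 169.885°E: 45.2 km

Charlie, Alpha, Bravo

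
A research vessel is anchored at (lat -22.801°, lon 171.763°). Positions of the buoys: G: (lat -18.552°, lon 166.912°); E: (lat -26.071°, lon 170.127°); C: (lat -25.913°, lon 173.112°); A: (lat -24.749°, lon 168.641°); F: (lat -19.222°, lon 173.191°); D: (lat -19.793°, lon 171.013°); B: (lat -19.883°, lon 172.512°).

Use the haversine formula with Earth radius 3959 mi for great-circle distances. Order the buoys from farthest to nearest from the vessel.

Computing each great-circle distance from (lat -22.801°, lon 171.763°):
G (lat -18.552°, lon 166.912°): 429.5 mi
F (lat -19.222°, lon 173.191°): 263.9 mi
E (lat -26.071°, lon 170.127°): 248.3 mi
A (lat -24.749°, lon 168.641°): 238.9 mi
C (lat -25.913°, lon 173.112°): 231.2 mi
D (lat -19.793°, lon 171.013°): 213.4 mi
B (lat -19.883°, lon 172.512°): 207.3 mi

G, F, E, A, C, D, B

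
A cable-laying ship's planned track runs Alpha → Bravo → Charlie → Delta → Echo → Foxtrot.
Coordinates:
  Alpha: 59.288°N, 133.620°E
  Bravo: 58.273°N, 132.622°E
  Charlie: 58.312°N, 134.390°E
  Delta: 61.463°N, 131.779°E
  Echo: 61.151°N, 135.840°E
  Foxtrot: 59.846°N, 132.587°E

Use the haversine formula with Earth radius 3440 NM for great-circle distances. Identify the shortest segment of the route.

Leg distances:
Alpha→Bravo: 68.4 NM
Bravo→Charlie: 55.8 NM
Charlie→Delta: 204.8 NM
Delta→Echo: 118.5 NM
Echo→Foxtrot: 124.0 NM
The shortest leg is Bravo–Charlie at 55.8 NM.

Bravo–Charlie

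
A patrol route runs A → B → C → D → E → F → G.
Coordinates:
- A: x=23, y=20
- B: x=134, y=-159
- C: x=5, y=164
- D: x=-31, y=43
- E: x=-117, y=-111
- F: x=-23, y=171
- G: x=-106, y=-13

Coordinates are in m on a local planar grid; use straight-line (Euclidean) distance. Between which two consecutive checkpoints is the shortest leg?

C–D

Leg distances:
A→B: 210.6 m
B→C: 347.8 m
C→D: 126.2 m
D→E: 176.4 m
E→F: 297.3 m
F→G: 201.9 m
The shortest leg is C–D at 126.2 m.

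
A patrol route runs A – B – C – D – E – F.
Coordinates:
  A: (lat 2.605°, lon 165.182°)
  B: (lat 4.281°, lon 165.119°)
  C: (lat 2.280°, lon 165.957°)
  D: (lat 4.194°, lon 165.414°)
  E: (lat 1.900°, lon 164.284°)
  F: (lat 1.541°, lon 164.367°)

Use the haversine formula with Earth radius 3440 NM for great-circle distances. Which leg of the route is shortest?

Leg distances:
A→B: 100.7 NM
B→C: 130.2 NM
C→D: 119.4 NM
D→E: 153.5 NM
E→F: 22.1 NM
The shortest leg is E–F at 22.1 NM.

E–F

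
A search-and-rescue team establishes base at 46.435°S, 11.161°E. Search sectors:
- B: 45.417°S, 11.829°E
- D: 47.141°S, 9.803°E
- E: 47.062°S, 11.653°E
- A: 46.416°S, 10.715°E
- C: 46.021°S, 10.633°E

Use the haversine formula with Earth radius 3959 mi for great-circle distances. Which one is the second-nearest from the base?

C

Distances from the base (46.435°S, 11.161°E):
A: 21.3 mi
C: 38.1 mi
E: 49.2 mi
B: 77.3 mi
D: 80.7 mi
The second-nearest is C at 38.1 mi.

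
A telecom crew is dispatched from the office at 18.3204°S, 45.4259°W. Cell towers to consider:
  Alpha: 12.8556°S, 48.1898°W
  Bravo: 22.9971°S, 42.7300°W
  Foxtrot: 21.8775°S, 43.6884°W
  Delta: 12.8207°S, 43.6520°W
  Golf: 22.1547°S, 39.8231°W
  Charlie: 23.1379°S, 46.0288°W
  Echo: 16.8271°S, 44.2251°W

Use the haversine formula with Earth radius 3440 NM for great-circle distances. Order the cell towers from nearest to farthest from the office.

Echo, Foxtrot, Charlie, Bravo, Delta, Alpha, Golf

Distance from the office at 18.3204°S, 45.4259°W to each:
Echo 16.8271°S, 44.2251°W: 113.0 NM
Foxtrot 21.8775°S, 43.6884°W: 235.0 NM
Charlie 23.1379°S, 46.0288°W: 291.2 NM
Bravo 22.9971°S, 42.7300°W: 319.0 NM
Delta 12.8207°S, 43.6520°W: 345.8 NM
Alpha 12.8556°S, 48.1898°W: 364.9 NM
Golf 22.1547°S, 39.8231°W: 390.6 NM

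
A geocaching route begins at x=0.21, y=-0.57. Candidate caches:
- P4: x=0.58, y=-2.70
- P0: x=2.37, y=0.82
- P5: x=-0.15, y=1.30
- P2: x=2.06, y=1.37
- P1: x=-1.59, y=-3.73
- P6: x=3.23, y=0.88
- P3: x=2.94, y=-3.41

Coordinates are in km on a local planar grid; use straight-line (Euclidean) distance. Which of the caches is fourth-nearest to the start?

P2

Distances from the start (x=0.21, y=-0.57):
P5: 1.9 km
P4: 2.2 km
P0: 2.6 km
P2: 2.7 km
P6: 3.4 km
P1: 3.6 km
P3: 3.9 km
The fourth-nearest is P2 at 2.7 km.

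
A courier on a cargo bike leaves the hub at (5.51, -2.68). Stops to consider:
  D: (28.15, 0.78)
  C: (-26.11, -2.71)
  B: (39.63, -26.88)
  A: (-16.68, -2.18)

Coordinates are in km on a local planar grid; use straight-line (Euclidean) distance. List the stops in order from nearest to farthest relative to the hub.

Computing each straight-line distance from (5.51, -2.68):
A (-16.68, -2.18): 22.2 km
D (28.15, 0.78): 22.9 km
C (-26.11, -2.71): 31.6 km
B (39.63, -26.88): 41.8 km

A, D, C, B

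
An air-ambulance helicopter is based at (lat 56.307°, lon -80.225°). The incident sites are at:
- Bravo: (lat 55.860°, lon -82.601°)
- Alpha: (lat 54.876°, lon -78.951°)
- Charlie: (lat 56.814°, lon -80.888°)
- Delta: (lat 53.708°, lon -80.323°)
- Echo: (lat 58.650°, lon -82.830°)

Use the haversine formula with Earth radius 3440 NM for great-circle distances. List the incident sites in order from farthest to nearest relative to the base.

Distance from the base at (lat 56.307°, lon -80.225°) to each:
Echo (lat 58.650°, lon -82.830°): 163.9 NM
Delta (lat 53.708°, lon -80.323°): 156.1 NM
Alpha (lat 54.876°, lon -78.951°): 96.2 NM
Bravo (lat 55.860°, lon -82.601°): 84.0 NM
Charlie (lat 56.814°, lon -80.888°): 37.5 NM

Echo, Delta, Alpha, Bravo, Charlie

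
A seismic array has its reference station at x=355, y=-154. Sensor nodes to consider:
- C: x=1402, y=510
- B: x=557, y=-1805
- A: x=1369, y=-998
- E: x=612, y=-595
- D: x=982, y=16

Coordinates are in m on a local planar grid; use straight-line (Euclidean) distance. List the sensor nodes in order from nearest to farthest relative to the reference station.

E, D, C, A, B

Computing each straight-line distance from x=355, y=-154:
E x=612, y=-595: 510.4 m
D x=982, y=16: 649.6 m
C x=1402, y=510: 1239.8 m
A x=1369, y=-998: 1319.3 m
B x=557, y=-1805: 1663.3 m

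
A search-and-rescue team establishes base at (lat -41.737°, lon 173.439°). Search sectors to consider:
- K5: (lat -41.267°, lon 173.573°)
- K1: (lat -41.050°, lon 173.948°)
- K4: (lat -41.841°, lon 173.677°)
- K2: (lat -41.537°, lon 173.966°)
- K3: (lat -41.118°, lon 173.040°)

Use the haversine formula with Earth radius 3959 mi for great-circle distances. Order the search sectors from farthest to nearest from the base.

K1, K3, K5, K2, K4

Distances from the base:
K1 (lat -41.050°, lon 173.948°): 54.3 mi
K3 (lat -41.118°, lon 173.040°): 47.5 mi
K5 (lat -41.267°, lon 173.573°): 33.2 mi
K2 (lat -41.537°, lon 173.966°): 30.5 mi
K4 (lat -41.841°, lon 173.677°): 14.2 mi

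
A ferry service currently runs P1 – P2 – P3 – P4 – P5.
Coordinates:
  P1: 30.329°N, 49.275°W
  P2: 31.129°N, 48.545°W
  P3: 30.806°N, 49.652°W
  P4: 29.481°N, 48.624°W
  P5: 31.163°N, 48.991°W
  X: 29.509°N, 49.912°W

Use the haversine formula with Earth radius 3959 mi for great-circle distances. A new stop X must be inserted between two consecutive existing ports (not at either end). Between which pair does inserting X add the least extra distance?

Added distance for inserting X between each consecutive pair:
P1–P2: 136.5 mi
P2–P3: 160.2 mi
P3–P4: 58.2 mi
P4–P5: 86.0 mi
Smallest added distance is 58.2 mi, inserting between P3 and P4.

between P3 and P4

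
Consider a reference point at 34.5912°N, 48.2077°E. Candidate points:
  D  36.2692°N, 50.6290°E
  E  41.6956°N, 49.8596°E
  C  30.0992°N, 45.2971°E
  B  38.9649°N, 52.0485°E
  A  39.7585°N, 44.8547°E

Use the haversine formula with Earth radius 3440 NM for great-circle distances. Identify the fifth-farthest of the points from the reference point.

Distances from the reference point (34.5912°N, 48.2077°E):
E: 433.6 NM
A: 349.2 NM
B: 321.0 NM
C: 307.4 NM
D: 155.5 NM
The fifth-farthest is D at 155.5 NM.

D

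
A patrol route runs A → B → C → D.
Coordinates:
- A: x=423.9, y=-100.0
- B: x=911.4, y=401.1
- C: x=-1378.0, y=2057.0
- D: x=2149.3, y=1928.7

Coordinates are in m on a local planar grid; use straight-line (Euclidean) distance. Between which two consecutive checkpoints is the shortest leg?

A–B

Leg distances:
A→B: 699.1 m
B→C: 2825.5 m
C→D: 3529.6 m
The shortest leg is A–B at 699.1 m.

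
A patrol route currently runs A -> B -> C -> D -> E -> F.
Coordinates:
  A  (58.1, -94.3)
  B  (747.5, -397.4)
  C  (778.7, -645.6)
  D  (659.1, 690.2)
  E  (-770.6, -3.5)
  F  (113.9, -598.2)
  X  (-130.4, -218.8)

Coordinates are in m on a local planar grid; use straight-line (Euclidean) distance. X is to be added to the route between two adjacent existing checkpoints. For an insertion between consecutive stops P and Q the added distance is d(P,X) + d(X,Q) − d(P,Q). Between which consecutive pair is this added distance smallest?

between E and F

Added distance for inserting X between each consecutive pair:
A–B: 368.7 m
B–C: 1650.0 m
C–D: 867.1 m
D–E: 290.3 m
E–F: 60.8 m
Smallest added distance is 60.8 m, inserting between E and F.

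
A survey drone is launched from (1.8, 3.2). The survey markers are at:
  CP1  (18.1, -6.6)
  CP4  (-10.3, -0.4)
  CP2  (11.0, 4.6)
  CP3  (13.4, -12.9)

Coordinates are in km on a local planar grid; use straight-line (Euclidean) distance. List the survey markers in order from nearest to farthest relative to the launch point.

Distances from the launch point:
CP2 (11.0, 4.6): 9.3 km
CP4 (-10.3, -0.4): 12.6 km
CP1 (18.1, -6.6): 19.0 km
CP3 (13.4, -12.9): 19.8 km

CP2, CP4, CP1, CP3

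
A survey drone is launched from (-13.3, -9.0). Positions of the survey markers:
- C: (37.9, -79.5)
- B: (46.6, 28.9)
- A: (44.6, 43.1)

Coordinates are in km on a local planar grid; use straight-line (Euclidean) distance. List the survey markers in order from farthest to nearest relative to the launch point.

Computing each straight-line distance from (-13.3, -9.0):
C (37.9, -79.5): 87.1 km
A (44.6, 43.1): 77.9 km
B (46.6, 28.9): 70.9 km

C, A, B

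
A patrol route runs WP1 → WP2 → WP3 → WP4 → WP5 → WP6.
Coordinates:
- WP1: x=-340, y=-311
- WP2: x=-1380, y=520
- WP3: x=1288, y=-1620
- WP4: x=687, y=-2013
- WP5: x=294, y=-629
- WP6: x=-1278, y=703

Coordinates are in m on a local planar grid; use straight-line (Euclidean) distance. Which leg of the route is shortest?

Leg distances:
WP1→WP2: 1331.2 m
WP2→WP3: 3420.2 m
WP3→WP4: 718.1 m
WP4→WP5: 1438.7 m
WP5→WP6: 2060.4 m
The shortest leg is WP3–WP4 at 718.1 m.

WP3–WP4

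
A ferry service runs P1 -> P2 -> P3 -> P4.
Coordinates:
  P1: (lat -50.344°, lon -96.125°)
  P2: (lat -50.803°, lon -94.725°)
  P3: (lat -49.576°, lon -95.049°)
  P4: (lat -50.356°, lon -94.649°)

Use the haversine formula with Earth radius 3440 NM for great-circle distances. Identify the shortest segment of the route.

P3–P4

Leg distances:
P1→P2: 60.1 NM
P2→P3: 74.7 NM
P3→P4: 49.3 NM
The shortest leg is P3–P4 at 49.3 NM.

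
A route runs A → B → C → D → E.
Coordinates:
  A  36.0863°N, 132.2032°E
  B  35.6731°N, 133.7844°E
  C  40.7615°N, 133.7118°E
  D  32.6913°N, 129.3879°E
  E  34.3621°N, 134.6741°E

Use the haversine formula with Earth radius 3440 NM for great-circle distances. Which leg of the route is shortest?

Leg distances:
A→B: 80.8 NM
B→C: 305.5 NM
C→D: 527.1 NM
D→E: 282.9 NM
The shortest leg is A–B at 80.8 NM.

A–B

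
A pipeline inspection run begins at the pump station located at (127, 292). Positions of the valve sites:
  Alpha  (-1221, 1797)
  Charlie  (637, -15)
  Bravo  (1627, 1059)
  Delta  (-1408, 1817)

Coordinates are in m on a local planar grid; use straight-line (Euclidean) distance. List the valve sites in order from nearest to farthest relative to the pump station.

Charlie, Bravo, Alpha, Delta

Distances from the pump station:
Charlie (637, -15): 595.3 m
Bravo (1627, 1059): 1684.7 m
Alpha (-1221, 1797): 2020.4 m
Delta (-1408, 1817): 2163.8 m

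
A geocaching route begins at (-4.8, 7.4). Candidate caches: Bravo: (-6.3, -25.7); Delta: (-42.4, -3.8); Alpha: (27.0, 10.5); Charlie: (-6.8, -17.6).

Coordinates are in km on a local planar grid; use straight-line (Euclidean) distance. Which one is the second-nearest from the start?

Distance to each, sorted:
Charlie: 25.1 km
Alpha: 32.0 km
Bravo: 33.1 km
Delta: 39.2 km
The second-nearest is Alpha at 32.0 km.

Alpha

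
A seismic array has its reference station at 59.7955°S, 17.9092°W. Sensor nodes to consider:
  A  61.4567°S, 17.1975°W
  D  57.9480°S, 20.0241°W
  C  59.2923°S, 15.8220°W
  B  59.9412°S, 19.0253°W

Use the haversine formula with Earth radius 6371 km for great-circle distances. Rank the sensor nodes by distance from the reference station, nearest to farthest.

B, C, A, D

Distances from the reference station:
B 59.9412°S, 19.0253°W: 64.4 km
C 59.2923°S, 15.8220°W: 130.3 km
A 61.4567°S, 17.1975°W: 188.7 km
D 57.9480°S, 20.0241°W: 238.7 km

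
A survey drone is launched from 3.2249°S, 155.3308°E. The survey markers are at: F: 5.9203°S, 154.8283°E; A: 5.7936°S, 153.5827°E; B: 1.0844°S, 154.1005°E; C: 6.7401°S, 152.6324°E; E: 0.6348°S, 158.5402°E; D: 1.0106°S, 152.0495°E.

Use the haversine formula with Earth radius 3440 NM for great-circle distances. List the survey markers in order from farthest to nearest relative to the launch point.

Distances from the launch point:
C 6.7401°S, 152.6324°E: 265.7 NM
E 0.6348°S, 158.5402°E: 247.5 NM
D 1.0106°S, 152.0495°E: 237.5 NM
A 5.7936°S, 153.5827°E: 186.4 NM
F 5.9203°S, 154.8283°E: 164.6 NM
B 1.0844°S, 154.1005°E: 148.2 NM

C, E, D, A, F, B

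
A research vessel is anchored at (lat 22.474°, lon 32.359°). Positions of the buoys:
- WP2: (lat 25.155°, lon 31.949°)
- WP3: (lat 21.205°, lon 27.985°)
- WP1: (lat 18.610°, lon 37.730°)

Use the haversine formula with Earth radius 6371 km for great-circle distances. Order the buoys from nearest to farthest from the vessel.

WP2, WP3, WP1

Distance from the vessel at (lat 22.474°, lon 32.359°) to each:
WP2 (lat 25.155°, lon 31.949°): 301.0 km
WP3 (lat 21.205°, lon 27.985°): 473.0 km
WP1 (lat 18.610°, lon 37.730°): 705.1 km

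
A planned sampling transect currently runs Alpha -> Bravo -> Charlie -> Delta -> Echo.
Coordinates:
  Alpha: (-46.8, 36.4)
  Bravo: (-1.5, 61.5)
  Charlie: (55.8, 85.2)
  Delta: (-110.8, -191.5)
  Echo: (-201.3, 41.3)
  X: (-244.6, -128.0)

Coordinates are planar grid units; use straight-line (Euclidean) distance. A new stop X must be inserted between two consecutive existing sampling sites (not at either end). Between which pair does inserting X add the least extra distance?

Added distance for inserting X between each consecutive pair:
Alpha–Bravo: 513.6
Bravo–Charlie: 614.6
Charlie–Delta: 193.5
Delta–Echo: 73.1
Smallest added distance is 73.1, inserting between Delta and Echo.

between Delta and Echo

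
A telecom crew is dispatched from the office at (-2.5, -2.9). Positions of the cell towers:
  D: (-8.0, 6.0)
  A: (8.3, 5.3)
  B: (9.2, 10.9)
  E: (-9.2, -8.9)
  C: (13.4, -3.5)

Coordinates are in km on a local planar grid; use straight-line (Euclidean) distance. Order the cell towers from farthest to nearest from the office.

B, C, A, D, E

Computing each straight-line distance from (-2.5, -2.9):
B (9.2, 10.9): 18.1 km
C (13.4, -3.5): 15.9 km
A (8.3, 5.3): 13.6 km
D (-8.0, 6.0): 10.5 km
E (-9.2, -8.9): 9.0 km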